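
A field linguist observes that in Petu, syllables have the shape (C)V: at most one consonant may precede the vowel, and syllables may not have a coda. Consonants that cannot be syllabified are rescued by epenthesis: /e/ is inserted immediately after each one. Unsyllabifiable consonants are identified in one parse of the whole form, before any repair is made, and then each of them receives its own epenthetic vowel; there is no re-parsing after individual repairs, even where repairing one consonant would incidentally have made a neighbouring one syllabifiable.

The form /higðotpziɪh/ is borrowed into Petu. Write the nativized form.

The consonants /g/, /t/, /p/, /h/ cannot be parsed into a legal (C)V syllable (no codas are permitted; onsets are limited to one consonant).
Epenthesis after each stranded consonant: /g/ → /ge/, /t/ → /te/, /p/ → /pe/, /h/ → /he/.

higeðotepeziɪhe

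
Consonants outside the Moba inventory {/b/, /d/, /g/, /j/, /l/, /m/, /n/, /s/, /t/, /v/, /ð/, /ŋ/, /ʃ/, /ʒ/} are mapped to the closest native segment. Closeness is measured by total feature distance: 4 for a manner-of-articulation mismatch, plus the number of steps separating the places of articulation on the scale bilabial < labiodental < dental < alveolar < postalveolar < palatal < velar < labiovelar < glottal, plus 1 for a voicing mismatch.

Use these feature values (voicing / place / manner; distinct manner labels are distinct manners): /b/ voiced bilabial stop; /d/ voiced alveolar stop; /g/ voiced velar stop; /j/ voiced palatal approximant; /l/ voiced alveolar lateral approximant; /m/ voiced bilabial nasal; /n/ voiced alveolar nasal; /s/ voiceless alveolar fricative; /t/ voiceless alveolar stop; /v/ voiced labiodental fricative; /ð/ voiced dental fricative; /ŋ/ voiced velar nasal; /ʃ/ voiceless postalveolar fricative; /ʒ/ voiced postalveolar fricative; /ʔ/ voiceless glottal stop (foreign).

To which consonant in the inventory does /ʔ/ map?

g

/g/ is closest: same manner (stop), place distance 2 (glottal→velar), voicing differs (+1); total 3. Next closest is /t/ at distance 5.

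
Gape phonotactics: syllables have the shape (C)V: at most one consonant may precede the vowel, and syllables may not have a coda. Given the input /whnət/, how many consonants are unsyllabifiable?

3

Under (C)V, the unsyllabifiable consonants are /w/, /h/, /t/ (no codas are permitted; onsets are limited to one consonant).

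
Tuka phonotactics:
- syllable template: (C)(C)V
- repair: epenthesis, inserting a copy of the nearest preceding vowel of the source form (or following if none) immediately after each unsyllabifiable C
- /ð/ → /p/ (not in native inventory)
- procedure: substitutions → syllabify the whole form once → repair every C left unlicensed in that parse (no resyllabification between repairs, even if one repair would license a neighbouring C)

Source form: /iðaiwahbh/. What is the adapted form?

ipaiwahabaha

Substitution: /ð/ → /p/, giving /ipaiwahbh/.
Syllabifying with onset maximization leaves /h/, /b/, /h/ stranded (no codas are permitted; onsets may contain at most 2 consonants).
Epenthesis after each stranded consonant: /h/ → /ha/, /b/ → /ba/, /h/ → /ha/.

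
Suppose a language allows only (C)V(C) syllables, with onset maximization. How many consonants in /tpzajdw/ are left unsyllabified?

Under (C)V(C), the unsyllabifiable consonants are /t/, /p/, /d/, /w/ (at most one coda consonant is licensed; onsets are limited to one consonant).

4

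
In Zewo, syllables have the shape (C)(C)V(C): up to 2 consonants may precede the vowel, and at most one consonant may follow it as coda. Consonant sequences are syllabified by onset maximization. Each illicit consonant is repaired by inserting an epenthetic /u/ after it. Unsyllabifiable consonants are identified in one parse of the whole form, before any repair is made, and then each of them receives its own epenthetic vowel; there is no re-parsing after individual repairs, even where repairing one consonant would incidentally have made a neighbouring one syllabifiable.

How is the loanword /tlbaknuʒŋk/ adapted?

tulbaknuʒŋuku

The consonants /t/, /ŋ/, /k/ cannot be parsed into a legal (C)(C)V(C) syllable (at most one coda consonant is licensed; onsets may contain at most 2 consonants).
Each unlicensed consonant becomes the onset of a new syllable: /t/ → /tu/, /ŋ/ → /ŋu/, /k/ → /ku/.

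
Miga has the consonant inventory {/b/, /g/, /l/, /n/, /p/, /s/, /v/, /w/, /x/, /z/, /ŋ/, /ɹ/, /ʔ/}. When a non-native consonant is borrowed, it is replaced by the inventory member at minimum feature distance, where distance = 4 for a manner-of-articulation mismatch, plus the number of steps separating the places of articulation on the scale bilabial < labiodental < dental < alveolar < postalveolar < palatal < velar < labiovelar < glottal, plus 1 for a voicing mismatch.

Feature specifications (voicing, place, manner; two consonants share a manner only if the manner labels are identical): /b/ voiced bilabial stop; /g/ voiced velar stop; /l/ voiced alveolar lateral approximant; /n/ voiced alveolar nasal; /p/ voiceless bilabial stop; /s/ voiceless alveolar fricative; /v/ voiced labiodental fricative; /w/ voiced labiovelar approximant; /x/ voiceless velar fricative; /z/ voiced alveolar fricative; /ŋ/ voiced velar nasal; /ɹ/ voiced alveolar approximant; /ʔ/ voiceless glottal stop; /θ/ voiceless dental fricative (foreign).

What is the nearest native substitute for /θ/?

/s/ is closest: same manner (fricative), place distance 1 (dental→alveolar), same voicing; total 1. Next closest is /v/ at distance 2.

s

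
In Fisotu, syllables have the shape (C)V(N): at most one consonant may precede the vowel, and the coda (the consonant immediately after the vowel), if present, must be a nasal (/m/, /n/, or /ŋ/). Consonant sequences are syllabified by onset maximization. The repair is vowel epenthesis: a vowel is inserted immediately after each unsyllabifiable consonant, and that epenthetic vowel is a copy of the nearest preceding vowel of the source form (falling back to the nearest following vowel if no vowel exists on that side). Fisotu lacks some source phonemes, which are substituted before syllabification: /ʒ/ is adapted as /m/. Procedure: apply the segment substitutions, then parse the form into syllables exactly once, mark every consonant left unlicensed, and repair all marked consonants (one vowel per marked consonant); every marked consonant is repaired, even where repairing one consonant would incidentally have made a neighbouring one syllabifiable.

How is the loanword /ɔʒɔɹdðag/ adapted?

Substitution: /ʒ/ → /m/, giving /ɔmɔɹdðag/.
The consonants /ɹ/, /d/, /g/ cannot be parsed into a legal (C)V(N) syllable (only a nasal (/m/, /n/, or /ŋ/) is licensed in coda position; onsets are limited to one consonant).
Epenthesis after each stranded consonant: /ɹ/ → /ɹɔ/, /d/ → /dɔ/, /g/ → /ga/.

ɔmɔɹɔdɔðaga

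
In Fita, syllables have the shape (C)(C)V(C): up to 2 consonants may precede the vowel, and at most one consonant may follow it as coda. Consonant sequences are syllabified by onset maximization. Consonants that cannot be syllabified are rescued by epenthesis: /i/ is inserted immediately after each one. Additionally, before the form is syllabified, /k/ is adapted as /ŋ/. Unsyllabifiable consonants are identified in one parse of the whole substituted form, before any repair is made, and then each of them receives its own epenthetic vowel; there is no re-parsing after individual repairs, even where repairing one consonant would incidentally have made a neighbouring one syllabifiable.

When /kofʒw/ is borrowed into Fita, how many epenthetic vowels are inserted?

After substitution the input is /ŋofʒw/.
The unsyllabifiable consonants are /ʒ/, /w/; each receives one epenthetic vowel.

2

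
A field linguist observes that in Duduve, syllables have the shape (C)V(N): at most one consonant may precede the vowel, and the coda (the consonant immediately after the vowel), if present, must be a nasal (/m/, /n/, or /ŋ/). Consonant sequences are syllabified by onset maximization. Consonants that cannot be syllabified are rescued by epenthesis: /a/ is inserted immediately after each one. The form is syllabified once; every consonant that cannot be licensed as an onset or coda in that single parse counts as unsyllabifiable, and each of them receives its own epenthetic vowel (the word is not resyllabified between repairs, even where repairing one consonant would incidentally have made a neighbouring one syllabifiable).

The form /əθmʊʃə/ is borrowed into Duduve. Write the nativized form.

Under (C)V(N), the unsyllabifiable consonants are /θ/ (only a nasal (/m/, /n/, or /ŋ/) is licensed in coda position; onsets are limited to one consonant).
Epenthesis after each stranded consonant: /θ/ → /θa/.

əθamʊʃə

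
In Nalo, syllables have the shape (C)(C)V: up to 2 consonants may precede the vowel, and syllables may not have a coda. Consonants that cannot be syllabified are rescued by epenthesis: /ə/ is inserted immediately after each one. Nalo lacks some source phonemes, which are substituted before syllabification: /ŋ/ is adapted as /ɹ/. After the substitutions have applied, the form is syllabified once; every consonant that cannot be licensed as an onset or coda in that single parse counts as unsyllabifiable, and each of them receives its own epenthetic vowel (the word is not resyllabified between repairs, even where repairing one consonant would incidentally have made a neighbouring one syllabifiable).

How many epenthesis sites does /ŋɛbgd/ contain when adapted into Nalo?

After substitution the input is /ɹɛbgd/.
The unsyllabifiable consonants are /b/, /g/, /d/; each receives one epenthetic vowel.

3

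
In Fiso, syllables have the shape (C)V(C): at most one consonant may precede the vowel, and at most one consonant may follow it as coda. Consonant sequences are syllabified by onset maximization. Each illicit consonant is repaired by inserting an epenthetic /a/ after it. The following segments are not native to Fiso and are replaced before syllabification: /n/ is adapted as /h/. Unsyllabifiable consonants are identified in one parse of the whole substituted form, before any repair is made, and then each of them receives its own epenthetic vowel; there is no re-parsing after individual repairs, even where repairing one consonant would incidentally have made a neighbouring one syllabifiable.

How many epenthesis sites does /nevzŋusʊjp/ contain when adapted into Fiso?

After substitution the input is /hevzŋusʊjp/.
The unsyllabifiable consonants are /z/, /p/; each receives one epenthetic vowel.

2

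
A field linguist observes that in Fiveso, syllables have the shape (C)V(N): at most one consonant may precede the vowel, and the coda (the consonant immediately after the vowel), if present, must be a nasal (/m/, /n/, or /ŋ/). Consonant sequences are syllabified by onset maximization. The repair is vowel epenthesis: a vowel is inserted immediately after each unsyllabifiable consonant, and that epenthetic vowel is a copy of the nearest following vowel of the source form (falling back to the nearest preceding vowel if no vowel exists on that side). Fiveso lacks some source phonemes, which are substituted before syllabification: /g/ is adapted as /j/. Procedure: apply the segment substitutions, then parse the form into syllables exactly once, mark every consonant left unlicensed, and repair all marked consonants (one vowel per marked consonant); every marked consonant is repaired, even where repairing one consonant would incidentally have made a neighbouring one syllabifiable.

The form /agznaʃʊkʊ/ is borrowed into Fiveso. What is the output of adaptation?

ajazanaʃʊkʊ

Substitution: /g/ → /j/, giving /ajznaʃʊkʊ/.
Syllabifying with onset maximization leaves /j/, /z/ stranded (only a nasal (/m/, /n/, or /ŋ/) is licensed in coda position; onsets are limited to one consonant).
Epenthesis after each stranded consonant: /j/ → /ja/, /z/ → /za/.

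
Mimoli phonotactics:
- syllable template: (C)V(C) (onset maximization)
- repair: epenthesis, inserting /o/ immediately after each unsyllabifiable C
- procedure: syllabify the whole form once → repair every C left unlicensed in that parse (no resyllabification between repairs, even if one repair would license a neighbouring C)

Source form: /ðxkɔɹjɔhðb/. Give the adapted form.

Syllabifying with onset maximization leaves /ð/, /x/, /ð/, /b/ stranded (at most one coda consonant is licensed; onsets are limited to one consonant).
Each unlicensed consonant becomes the onset of a new syllable: /ð/ → /ðo/, /x/ → /xo/, /ð/ → /ðo/, /b/ → /bo/.

ðoxokɔɹjɔhðobo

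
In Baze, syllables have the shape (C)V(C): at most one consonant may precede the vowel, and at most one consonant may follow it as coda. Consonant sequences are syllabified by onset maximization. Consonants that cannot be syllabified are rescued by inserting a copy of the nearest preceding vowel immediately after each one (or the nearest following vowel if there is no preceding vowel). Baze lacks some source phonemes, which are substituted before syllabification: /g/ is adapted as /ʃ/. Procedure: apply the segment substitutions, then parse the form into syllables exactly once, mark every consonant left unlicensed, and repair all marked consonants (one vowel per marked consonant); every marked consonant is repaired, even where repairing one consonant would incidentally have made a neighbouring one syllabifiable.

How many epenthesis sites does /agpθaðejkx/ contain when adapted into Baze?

After substitution the input is /aʃpθaðejkx/.
The unsyllabifiable consonants are /p/, /k/, /x/; each receives one epenthetic vowel.

3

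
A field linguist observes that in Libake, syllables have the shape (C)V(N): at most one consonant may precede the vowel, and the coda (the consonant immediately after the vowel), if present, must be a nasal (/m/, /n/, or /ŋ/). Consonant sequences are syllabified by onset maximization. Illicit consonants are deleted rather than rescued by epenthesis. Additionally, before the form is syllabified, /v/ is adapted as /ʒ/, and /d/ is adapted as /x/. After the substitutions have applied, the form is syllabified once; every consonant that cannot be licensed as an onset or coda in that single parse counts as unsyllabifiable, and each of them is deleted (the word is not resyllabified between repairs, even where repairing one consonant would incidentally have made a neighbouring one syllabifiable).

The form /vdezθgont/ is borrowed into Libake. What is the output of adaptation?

xegon

Substitution: /v/ → /ʒ/, /d/ → /x/, giving /ʒxezθgont/.
The consonants /ʒ/, /z/, /θ/, /t/ cannot be parsed into a legal (C)V(N) syllable (only a nasal (/m/, /n/, or /ŋ/) is licensed in coda position; onsets are limited to one consonant).
Deletion applies to /ʒ/, /z/, /θ/, /t/.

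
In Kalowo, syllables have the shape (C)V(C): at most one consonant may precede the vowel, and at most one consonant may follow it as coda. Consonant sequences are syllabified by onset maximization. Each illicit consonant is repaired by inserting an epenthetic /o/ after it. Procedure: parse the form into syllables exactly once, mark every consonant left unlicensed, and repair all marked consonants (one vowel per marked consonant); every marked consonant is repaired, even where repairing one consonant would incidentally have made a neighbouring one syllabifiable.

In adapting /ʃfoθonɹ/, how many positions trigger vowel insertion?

2

The unsyllabifiable consonants are /ʃ/, /ɹ/; each receives one epenthetic vowel.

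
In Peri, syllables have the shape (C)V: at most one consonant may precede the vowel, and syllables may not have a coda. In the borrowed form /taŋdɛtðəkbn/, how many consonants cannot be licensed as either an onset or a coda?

Syllabifying with onset maximization leaves /ŋ/, /t/, /k/, /b/, /n/ stranded (no codas are permitted; onsets are limited to one consonant).

5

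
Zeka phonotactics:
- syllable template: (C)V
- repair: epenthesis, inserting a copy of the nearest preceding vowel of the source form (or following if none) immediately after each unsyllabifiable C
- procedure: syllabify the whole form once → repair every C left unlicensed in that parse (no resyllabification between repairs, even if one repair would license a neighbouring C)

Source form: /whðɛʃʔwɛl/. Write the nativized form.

wɛhɛðɛʃɛʔɛwɛlɛ

Syllabifying with onset maximization leaves /w/, /h/, /ʃ/, /ʔ/, /l/ stranded (no codas are permitted; onsets are limited to one consonant).
Inserting the epenthetic vowel yields /w/ → /wɛ/, /h/ → /hɛ/, /ʃ/ → /ʃɛ/, /ʔ/ → /ʔɛ/, /l/ → /lɛ/.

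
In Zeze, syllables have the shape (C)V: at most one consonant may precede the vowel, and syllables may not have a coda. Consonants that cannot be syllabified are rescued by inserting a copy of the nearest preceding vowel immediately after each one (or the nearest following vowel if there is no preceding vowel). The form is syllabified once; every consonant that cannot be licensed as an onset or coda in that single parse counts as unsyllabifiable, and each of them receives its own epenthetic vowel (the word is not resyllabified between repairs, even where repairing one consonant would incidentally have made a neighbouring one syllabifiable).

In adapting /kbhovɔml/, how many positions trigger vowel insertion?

4

The unsyllabifiable consonants are /k/, /b/, /m/, /l/; each receives one epenthetic vowel.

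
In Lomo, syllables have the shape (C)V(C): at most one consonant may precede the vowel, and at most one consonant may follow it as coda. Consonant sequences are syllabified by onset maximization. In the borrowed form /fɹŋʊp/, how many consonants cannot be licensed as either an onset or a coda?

The consonants /f/, /ɹ/ cannot be parsed into a legal (C)V(C) syllable (at most one coda consonant is licensed; onsets are limited to one consonant).

2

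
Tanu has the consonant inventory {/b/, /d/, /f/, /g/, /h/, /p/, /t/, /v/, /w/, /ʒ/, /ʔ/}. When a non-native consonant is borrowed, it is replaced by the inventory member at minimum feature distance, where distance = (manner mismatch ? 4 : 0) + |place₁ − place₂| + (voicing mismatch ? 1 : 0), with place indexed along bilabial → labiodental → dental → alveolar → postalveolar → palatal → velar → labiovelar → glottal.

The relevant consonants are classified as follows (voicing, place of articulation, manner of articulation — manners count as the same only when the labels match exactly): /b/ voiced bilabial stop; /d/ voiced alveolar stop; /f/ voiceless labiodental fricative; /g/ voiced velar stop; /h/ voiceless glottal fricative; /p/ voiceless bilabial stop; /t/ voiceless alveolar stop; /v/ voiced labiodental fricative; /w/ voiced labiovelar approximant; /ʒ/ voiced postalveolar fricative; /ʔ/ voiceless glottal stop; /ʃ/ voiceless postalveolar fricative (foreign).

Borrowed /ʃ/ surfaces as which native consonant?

/ʒ/ is closest: same manner (fricative), place distance 0 (postalveolar→postalveolar), voicing differs (+1); total 1. Next closest is /f/ at distance 3.

ʒ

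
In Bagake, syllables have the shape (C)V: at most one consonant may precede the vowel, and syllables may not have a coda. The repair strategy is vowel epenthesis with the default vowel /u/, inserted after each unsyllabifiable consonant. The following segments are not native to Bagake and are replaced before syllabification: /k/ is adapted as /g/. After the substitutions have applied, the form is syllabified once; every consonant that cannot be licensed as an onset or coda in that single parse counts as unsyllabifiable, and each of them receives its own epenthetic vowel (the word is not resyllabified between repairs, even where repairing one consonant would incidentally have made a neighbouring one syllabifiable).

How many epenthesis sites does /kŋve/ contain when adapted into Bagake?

2

After substitution the input is /gŋve/.
The unsyllabifiable consonants are /g/, /ŋ/; each receives one epenthetic vowel.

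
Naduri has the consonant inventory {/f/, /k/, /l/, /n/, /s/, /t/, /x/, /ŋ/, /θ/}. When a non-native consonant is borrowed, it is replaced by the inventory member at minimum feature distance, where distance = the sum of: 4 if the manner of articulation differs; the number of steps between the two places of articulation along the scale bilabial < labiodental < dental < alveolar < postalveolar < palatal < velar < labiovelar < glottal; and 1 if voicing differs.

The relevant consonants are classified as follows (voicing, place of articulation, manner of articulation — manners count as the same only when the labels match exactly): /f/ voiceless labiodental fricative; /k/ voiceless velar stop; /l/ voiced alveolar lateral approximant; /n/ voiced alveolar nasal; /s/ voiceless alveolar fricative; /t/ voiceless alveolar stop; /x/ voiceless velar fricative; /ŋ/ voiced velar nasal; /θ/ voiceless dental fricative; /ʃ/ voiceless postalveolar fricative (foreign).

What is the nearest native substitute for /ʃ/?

s

/s/ is closest: same manner (fricative), place distance 1 (postalveolar→alveolar), same voicing; total 1. Next closest is /x/ at distance 2.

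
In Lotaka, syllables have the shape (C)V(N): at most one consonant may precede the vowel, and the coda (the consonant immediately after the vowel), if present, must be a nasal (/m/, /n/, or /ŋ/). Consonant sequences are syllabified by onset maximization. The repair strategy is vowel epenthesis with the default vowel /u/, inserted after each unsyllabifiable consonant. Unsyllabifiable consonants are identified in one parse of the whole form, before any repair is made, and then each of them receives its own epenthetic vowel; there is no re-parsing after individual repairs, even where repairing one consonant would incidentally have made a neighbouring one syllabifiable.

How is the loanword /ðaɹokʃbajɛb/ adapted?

ðaɹokuʃubajɛbu

Under (C)V(N), the unsyllabifiable consonants are /k/, /ʃ/, /b/ (only a nasal (/m/, /n/, or /ŋ/) is licensed in coda position; onsets are limited to one consonant).
Each unlicensed consonant becomes the onset of a new syllable: /k/ → /ku/, /ʃ/ → /ʃu/, /b/ → /bu/.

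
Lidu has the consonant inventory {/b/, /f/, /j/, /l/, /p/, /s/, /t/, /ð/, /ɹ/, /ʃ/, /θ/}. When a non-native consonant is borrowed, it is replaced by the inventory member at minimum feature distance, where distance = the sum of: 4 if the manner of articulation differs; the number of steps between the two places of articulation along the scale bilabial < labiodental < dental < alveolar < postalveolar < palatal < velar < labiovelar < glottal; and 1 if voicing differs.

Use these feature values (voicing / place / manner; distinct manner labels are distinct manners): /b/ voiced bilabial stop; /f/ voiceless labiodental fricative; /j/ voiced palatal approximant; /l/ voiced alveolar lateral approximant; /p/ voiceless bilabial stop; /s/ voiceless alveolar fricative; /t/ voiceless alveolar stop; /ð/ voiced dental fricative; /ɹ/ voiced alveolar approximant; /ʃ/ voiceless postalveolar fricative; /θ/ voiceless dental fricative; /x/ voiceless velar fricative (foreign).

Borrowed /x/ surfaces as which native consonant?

/ʃ/ is closest: same manner (fricative), place distance 2 (velar→postalveolar), same voicing; total 2. Next closest is /s/ at distance 3.

ʃ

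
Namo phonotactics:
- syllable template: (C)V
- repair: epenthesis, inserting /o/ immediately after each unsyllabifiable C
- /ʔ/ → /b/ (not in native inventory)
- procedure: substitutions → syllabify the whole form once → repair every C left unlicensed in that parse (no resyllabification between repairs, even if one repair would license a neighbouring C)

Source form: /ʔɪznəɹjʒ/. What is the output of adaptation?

Substitution: /ʔ/ → /b/, giving /bɪznəɹjʒ/.
Under (C)V, the unsyllabifiable consonants are /z/, /ɹ/, /j/, /ʒ/ (no codas are permitted; onsets are limited to one consonant).
Each unlicensed consonant becomes the onset of a new syllable: /z/ → /zo/, /ɹ/ → /ɹo/, /j/ → /jo/, /ʒ/ → /ʒo/.

bɪzonəɹojoʒo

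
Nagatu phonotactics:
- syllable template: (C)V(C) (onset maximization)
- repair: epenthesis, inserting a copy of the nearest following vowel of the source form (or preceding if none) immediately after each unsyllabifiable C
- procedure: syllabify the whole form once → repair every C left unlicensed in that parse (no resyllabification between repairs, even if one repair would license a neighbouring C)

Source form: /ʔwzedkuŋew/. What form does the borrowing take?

Syllabifying with onset maximization leaves /ʔ/, /w/ stranded (at most one coda consonant is licensed; onsets are limited to one consonant).
Each unlicensed consonant becomes the onset of a new syllable: /ʔ/ → /ʔe/, /w/ → /we/.

ʔewezedkuŋew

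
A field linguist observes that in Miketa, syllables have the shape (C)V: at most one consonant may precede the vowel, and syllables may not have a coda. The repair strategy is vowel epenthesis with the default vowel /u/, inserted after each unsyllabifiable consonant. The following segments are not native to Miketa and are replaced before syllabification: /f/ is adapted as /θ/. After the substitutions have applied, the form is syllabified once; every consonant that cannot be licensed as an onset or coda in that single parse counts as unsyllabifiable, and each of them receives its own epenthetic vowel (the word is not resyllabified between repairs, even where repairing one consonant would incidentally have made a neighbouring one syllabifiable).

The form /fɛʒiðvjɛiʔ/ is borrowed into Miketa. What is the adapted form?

θɛʒiðuvujɛiʔu

Substitution: /f/ → /θ/, giving /θɛʒiðvjɛiʔ/.
Syllabifying with onset maximization leaves /ð/, /v/, /ʔ/ stranded (no codas are permitted; onsets are limited to one consonant).
Epenthesis after each stranded consonant: /ð/ → /ðu/, /v/ → /vu/, /ʔ/ → /ʔu/.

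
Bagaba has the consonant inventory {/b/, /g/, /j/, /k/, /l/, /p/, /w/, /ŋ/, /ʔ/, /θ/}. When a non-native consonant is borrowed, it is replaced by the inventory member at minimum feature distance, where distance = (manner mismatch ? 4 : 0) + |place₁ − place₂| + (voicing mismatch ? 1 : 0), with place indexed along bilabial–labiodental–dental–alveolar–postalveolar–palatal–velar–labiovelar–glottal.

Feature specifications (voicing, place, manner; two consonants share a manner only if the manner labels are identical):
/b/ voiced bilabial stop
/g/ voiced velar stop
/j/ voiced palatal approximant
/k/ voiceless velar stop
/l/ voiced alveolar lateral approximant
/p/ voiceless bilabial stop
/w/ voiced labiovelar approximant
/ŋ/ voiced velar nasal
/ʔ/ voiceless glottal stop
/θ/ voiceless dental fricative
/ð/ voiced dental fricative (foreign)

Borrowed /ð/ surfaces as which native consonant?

/θ/ is closest: same manner (fricative), place distance 0 (dental→dental), voicing differs (+1); total 1. Next closest is /l/ at distance 5.

θ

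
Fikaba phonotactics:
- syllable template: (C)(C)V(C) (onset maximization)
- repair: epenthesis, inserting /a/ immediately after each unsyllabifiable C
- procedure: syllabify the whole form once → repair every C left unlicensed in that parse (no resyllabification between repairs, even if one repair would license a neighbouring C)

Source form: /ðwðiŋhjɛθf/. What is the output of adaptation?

ðawðiŋhjɛθfa

The consonants /ð/, /f/ cannot be parsed into a legal (C)(C)V(C) syllable (at most one coda consonant is licensed; onsets may contain at most 2 consonants).
Epenthesis after each stranded consonant: /ð/ → /ða/, /f/ → /fa/.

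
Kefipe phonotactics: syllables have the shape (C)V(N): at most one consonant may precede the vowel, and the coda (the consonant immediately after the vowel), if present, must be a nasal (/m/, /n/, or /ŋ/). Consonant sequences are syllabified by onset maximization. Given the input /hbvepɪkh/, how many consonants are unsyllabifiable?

4

Under (C)V(N), the unsyllabifiable consonants are /h/, /b/, /k/, /h/ (only a nasal (/m/, /n/, or /ŋ/) is licensed in coda position; onsets are limited to one consonant).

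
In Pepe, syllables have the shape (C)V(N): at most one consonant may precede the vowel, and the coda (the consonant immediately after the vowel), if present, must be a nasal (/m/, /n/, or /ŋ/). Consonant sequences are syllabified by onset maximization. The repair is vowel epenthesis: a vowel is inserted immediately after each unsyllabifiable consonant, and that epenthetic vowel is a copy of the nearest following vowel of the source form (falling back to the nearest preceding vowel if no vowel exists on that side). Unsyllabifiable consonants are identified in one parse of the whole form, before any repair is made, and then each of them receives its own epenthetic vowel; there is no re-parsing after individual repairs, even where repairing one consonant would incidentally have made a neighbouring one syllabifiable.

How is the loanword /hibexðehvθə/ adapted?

Under (C)V(N), the unsyllabifiable consonants are /x/, /h/, /v/ (only a nasal (/m/, /n/, or /ŋ/) is licensed in coda position; onsets are limited to one consonant).
Epenthesis after each stranded consonant: /x/ → /xe/, /h/ → /hə/, /v/ → /və/.

hibexeðehəvəθə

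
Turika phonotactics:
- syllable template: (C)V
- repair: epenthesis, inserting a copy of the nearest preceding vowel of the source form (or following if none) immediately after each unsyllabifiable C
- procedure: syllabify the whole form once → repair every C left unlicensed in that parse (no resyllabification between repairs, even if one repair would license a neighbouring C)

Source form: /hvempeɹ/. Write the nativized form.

hevemepeɹe

The consonants /h/, /m/, /ɹ/ cannot be parsed into a legal (C)V syllable (no codas are permitted; onsets are limited to one consonant).
Epenthesis after each stranded consonant: /h/ → /he/, /m/ → /me/, /ɹ/ → /ɹe/.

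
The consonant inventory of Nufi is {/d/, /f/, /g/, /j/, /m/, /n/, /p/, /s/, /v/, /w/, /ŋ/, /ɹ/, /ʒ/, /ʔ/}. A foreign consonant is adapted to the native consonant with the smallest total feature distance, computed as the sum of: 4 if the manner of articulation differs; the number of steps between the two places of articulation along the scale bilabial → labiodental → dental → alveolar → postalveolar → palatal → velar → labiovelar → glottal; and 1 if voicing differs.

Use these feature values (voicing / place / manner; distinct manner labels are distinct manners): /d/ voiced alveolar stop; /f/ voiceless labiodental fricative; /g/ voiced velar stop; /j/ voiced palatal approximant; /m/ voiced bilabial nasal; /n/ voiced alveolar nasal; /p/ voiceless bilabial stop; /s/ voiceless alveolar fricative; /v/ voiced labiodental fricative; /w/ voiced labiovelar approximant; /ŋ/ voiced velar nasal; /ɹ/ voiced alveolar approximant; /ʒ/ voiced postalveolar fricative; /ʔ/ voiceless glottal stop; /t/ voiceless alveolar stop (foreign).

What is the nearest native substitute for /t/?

/d/ is closest: same manner (stop), place distance 0 (alveolar→alveolar), voicing differs (+1); total 1. Next closest is /p/ at distance 3.

d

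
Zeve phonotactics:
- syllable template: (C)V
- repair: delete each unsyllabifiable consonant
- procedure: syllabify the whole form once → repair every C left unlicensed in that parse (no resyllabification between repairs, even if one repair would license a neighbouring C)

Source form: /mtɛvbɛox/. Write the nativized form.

The consonants /m/, /v/, /x/ cannot be parsed into a legal (C)V syllable (no codas are permitted; onsets are limited to one consonant).
Deletion applies to /m/, /v/, /x/.

tɛbɛo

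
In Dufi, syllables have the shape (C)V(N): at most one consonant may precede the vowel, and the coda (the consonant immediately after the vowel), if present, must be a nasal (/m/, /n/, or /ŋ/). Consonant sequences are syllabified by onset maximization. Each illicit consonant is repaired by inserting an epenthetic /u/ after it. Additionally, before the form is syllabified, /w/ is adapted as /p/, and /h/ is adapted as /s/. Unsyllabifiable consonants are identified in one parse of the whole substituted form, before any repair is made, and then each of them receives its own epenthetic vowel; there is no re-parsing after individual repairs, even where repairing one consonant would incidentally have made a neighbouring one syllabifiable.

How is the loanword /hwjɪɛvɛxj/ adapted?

supujɪɛvɛxuju

Substitution: /h/ → /s/, /w/ → /p/, giving /spjɪɛvɛxj/.
Syllabifying with onset maximization leaves /s/, /p/, /x/, /j/ stranded (only a nasal (/m/, /n/, or /ŋ/) is licensed in coda position; onsets are limited to one consonant).
Epenthesis after each stranded consonant: /s/ → /su/, /p/ → /pu/, /x/ → /xu/, /j/ → /ju/.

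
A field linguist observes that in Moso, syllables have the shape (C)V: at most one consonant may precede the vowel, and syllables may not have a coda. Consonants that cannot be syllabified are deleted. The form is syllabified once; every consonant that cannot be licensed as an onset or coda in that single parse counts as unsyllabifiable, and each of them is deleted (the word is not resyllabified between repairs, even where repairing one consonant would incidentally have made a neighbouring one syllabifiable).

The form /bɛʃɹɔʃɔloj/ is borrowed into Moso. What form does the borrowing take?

Under (C)V, the unsyllabifiable consonants are /ʃ/, /j/ (no codas are permitted; onsets are limited to one consonant).
Deletion applies to /ʃ/, /j/.

bɛɹɔʃɔlo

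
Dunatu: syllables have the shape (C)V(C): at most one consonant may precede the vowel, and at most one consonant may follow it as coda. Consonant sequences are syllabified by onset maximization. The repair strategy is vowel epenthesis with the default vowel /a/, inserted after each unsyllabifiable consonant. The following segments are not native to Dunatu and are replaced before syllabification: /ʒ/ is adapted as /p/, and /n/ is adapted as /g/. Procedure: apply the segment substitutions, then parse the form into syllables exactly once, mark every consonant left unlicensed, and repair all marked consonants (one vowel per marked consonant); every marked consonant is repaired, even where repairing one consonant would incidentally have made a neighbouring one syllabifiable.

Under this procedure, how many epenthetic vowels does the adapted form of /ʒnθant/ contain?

3

After substitution the input is /pgθagt/.
The unsyllabifiable consonants are /p/, /g/, /t/; each receives one epenthetic vowel.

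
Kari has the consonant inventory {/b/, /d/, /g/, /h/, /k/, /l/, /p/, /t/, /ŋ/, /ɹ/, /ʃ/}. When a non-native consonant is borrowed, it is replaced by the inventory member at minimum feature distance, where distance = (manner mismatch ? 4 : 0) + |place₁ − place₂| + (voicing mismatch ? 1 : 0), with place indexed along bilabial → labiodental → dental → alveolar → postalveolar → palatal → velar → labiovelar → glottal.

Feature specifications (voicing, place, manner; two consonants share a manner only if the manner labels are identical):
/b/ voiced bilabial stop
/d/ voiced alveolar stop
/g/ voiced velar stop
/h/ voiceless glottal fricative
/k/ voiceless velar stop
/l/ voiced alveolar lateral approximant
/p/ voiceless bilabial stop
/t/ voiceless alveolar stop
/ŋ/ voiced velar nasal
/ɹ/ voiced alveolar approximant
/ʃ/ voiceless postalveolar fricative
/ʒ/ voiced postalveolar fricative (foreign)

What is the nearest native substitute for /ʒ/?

ʃ

/ʃ/ is closest: same manner (fricative), place distance 0 (postalveolar→postalveolar), voicing differs (+1); total 1. Next closest is /d/ at distance 5.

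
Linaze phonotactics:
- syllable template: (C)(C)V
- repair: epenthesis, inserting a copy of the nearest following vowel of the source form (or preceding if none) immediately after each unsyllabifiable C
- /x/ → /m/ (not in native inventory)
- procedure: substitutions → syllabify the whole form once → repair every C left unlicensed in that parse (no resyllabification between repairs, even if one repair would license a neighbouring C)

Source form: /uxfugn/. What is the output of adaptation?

umfugunu

Substitution: /x/ → /m/, giving /umfugn/.
Syllabifying with onset maximization leaves /g/, /n/ stranded (no codas are permitted; onsets may contain at most 2 consonants).
Epenthesis after each stranded consonant: /g/ → /gu/, /n/ → /nu/.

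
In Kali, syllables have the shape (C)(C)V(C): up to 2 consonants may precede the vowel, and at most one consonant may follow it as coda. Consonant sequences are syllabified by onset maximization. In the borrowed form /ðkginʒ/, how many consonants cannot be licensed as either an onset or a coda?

2

Under (C)(C)V(C), the unsyllabifiable consonants are /ð/, /ʒ/ (at most one coda consonant is licensed; onsets may contain at most 2 consonants).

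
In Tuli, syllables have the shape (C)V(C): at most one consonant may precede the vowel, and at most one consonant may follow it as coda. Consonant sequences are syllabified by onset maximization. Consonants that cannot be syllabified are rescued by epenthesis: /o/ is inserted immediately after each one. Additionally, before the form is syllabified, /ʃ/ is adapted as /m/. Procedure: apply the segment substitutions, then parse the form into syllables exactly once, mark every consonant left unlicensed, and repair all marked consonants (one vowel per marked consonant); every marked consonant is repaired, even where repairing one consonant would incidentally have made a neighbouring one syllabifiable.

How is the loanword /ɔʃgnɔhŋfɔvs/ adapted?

ɔmgonɔhŋofɔvso

Substitution: /ʃ/ → /m/, giving /ɔmgnɔhŋfɔvs/.
Under (C)V(C), the unsyllabifiable consonants are /g/, /ŋ/, /s/ (at most one coda consonant is licensed; onsets are limited to one consonant).
Epenthesis after each stranded consonant: /g/ → /go/, /ŋ/ → /ŋo/, /s/ → /so/.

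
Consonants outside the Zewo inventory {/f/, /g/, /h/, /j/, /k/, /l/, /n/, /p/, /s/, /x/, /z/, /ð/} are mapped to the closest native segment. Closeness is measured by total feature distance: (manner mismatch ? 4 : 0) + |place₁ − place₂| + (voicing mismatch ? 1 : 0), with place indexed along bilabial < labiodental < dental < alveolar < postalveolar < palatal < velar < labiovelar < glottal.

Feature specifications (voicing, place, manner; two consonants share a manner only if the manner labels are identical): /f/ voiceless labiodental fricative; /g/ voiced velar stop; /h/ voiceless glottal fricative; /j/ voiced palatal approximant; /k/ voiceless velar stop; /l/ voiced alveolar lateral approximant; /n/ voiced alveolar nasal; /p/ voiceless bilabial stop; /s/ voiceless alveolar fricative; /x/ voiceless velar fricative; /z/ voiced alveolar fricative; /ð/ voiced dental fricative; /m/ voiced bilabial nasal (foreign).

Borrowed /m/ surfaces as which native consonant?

/n/ is closest: same manner (nasal), place distance 3 (bilabial→alveolar), same voicing; total 3. Next closest is /p/ at distance 5.

n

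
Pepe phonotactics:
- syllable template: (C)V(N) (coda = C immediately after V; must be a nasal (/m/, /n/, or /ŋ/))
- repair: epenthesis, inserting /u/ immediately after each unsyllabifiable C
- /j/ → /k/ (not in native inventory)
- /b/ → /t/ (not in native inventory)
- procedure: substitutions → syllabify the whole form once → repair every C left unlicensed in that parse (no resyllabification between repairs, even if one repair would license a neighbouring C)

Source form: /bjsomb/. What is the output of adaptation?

Substitution: /b/ → /t/, /j/ → /k/, giving /tksomt/.
The consonants /t/, /k/, /t/ cannot be parsed into a legal (C)V(N) syllable (only a nasal (/m/, /n/, or /ŋ/) is licensed in coda position; onsets are limited to one consonant).
Inserting the epenthetic vowel yields /t/ → /tu/, /k/ → /ku/, /t/ → /tu/.

tukusomtu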